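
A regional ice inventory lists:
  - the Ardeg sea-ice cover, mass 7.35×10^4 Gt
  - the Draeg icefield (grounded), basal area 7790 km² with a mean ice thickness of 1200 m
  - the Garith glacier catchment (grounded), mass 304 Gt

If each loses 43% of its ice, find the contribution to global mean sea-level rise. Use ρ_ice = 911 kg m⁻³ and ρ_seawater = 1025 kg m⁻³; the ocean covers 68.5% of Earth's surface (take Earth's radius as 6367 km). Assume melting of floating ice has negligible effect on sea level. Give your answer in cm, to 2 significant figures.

The Ardeg sea-ice cover is floating and already displaces its own weight of water, so its melt adds essentially nothing to sea level.
Draeg: ice volume = 7790 km² × 1200 m = 9348 km³; 0.43 × 9348 × (911/1025) = 3573 km³ of water.
Garith: 0.43 × 304 Gt = 1.307×10^14 kg; dividing by ρ_w = 1025 kg m⁻³ gives 1.275×10^11 m³ of water.
Total added water ≈ 3.700×10^12 m³ over 3.49×10^14 m² → Δh = 0.0106 m = 1.1 cm.

≈ 1.1 cm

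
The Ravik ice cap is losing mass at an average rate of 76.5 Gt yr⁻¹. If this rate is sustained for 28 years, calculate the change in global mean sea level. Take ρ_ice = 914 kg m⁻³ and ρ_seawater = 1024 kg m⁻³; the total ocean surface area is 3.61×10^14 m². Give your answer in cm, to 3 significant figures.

≈ 0.579 cm

Total mass lost = 76.5 Gt/yr × 28 yr = 2142 Gt = 2.142×10^15 kg.
ρ_w = 1024 kg m⁻³, so water volume = 2.142×10^15 / 1024 = 2.092×10^12 m³.
Δh = 2.092×10^12 / 3.61×10^14 = 5.79×10^-3 m = 0.579 cm.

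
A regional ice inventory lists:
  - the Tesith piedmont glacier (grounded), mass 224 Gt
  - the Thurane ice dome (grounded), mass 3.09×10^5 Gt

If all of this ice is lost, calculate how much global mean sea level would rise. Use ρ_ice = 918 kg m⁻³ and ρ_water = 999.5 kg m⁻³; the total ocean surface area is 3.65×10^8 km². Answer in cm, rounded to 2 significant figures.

Tesith: 224 Gt = 2.240×10^14 kg; dividing by ρ_w = 999.5 kg m⁻³ gives 2.241×10^11 m³ of water.
Thurane: 3.09×10^5 Gt = 3.090×10^17 kg; dividing by ρ_w = 999.5 kg m⁻³ gives 3.092×10^14 m³ of water.
Total added water ≈ 3.094×10^14 m³ over 3.65×10^14 m² → Δh = 0.848 m = 85 cm.

≈ 85 cm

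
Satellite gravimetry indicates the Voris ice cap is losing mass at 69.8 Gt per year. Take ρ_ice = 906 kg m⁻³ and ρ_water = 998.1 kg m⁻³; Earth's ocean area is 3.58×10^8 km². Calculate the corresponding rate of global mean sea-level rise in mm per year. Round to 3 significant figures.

≈ 0.195 mm/yr

ρ_w = 998.1 kg m⁻³. Annual water volume added = 69.8 Gt / ρ_w = 6.980×10^13 kg / 998.1 kg m⁻³ = 6.993×10^10 m³.
Δh per year = 6.993×10^10 / 3.58×10^14 = 1.95×10^-4 m = 0.195 mm.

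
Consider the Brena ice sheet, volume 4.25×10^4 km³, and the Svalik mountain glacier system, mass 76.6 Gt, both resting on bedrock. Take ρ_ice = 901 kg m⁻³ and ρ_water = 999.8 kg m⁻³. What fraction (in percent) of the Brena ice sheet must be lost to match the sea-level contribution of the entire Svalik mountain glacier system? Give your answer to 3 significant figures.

≈ 0.200 %

Equal sea-level rise means equal mass of meltwater, i.e. equal mass of ice lost.
Ice mass of Svalik: 7.660×10^13 kg; ice mass of Brena: 3.829×10^16 kg.
Fraction required = 7.660×10^13 / 3.829×10^16 = 2.00×10^-3 → 0.200 %.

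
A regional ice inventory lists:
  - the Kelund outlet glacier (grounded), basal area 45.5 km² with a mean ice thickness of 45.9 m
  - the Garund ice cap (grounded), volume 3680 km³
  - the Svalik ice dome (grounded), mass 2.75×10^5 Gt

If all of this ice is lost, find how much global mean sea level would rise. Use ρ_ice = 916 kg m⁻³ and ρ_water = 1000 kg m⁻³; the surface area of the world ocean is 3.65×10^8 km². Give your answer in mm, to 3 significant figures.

Kelund: ice volume = 45.5 km² × 45.9 m = 2.088 km³; 2.088 × (916/1000) = 1.913 km³ of water.
Garund: 3680 km³ × (916/1000) = 3371 km³ of water.
Svalik: 2.75×10^5 Gt = 2.750×10^17 kg; dividing by ρ_w = 1000 kg m⁻³ gives 2.750×10^14 m³ of water.
Total added water ≈ 2.784×10^14 m³ over 3.65×10^14 m² → Δh = 0.763 m = 763 mm.

≈ 763 mm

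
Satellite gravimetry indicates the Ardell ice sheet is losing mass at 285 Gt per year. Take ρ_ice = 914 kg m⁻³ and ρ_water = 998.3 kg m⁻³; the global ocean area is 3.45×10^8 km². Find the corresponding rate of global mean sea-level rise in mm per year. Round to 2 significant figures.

ρ_w = 998.3 kg m⁻³. Annual water volume added = 285 Gt / ρ_w = 2.850×10^14 kg / 998.3 kg m⁻³ = 2.855×10^11 m³.
Δh per year = 2.855×10^11 / 3.45×10^14 = 8.27×10^-4 m = 0.83 mm.

≈ 0.83 mm/yr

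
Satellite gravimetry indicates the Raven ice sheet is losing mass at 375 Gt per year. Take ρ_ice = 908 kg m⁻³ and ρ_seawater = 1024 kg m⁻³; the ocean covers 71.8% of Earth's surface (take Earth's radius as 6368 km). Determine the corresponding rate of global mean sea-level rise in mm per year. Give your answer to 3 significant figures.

ρ_w = 1024 kg m⁻³. Annual water volume added = 375 Gt / ρ_w = 3.750×10^14 kg / 1024 kg m⁻³ = 3.662×10^11 m³.
Δh per year = 3.662×10^11 / 3.66×10^14 = 1.00×10^-3 m = 1.00 mm.

≈ 1.00 mm/yr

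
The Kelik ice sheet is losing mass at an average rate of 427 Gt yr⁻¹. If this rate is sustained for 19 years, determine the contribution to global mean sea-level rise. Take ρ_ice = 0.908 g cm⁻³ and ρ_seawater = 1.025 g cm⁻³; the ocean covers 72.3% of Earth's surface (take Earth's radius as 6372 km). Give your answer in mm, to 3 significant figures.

Total mass lost = 427 Gt/yr × 19 yr = 8113 Gt = 8.113×10^15 kg.
ρ_w = 1.025 g cm⁻³ = 1025 kg m⁻³, so water volume = 8.113×10^15 / 1025 = 7.915×10^12 m³.
Δh = 7.915×10^12 / 3.69×10^14 = 0.0215 m = 21.5 mm.

≈ 21.5 mm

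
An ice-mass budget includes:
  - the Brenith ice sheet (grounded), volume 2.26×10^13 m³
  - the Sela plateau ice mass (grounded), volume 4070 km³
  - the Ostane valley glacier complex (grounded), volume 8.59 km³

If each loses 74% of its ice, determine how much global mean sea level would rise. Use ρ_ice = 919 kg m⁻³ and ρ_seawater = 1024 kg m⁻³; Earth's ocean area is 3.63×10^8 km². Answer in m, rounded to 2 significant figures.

Brenith: 0.74 × 2.26×10^13 m³ × (919/1024) = 1.501×10^13 m³ of water.
Sela: 0.74 × 4070 km³ × (919/1024) = 2703 km³ of water.
Ostane: 0.74 × 8.59 km³ × (919/1024) = 5.705 km³ of water.
Total added water ≈ 1.772×10^13 m³ over 3.63×10^14 m² → Δh = 0.0488 m.

≈ 0.049 m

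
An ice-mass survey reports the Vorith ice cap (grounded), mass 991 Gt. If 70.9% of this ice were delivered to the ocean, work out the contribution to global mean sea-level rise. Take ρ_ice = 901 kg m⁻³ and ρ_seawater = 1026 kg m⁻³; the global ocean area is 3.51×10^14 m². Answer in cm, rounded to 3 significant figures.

Vorith: 0.709 × 991 Gt = 7.026×10^14 kg; dividing by ρ_w = 1026 kg m⁻³ gives 6.848×10^11 m³ of water.
Spread over 3.51×10^14 m² of ocean, Δh = 6.848×10^11 / 3.51×10^14 = 1.95×10^-3 m = 0.195 cm.

≈ 0.195 cm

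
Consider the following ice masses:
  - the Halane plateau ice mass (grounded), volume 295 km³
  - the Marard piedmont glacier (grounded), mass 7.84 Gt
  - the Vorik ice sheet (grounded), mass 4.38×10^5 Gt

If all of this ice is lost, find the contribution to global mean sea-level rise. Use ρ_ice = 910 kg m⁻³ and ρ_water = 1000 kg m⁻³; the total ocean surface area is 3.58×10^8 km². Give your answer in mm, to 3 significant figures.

Halane: 295 km³ × (910/1000) = 268.4 km³ of water.
Marard: 7.84 Gt = 7.840×10^12 kg; dividing by ρ_w = 1000 kg m⁻³ gives 7.840×10^9 m³ of water.
Vorik: 4.38×10^5 Gt = 4.380×10^17 kg; dividing by ρ_w = 1000 kg m⁻³ gives 4.380×10^14 m³ of water.
Total added water ≈ 4.383×10^14 m³ over 3.58×10^14 m² → Δh = 1.22 m = 1220 mm.

≈ 1220 mm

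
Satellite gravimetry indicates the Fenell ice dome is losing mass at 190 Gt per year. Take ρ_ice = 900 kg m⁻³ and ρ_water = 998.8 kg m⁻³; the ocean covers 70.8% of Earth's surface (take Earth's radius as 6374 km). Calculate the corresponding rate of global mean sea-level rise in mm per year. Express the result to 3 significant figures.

≈ 0.526 mm/yr

ρ_w = 998.8 kg m⁻³. Annual water volume added = 190 Gt / ρ_w = 1.900×10^14 kg / 998.8 kg m⁻³ = 1.902×10^11 m³.
Δh per year = 1.902×10^11 / 3.61×10^14 = 5.26×10^-4 m = 0.526 mm.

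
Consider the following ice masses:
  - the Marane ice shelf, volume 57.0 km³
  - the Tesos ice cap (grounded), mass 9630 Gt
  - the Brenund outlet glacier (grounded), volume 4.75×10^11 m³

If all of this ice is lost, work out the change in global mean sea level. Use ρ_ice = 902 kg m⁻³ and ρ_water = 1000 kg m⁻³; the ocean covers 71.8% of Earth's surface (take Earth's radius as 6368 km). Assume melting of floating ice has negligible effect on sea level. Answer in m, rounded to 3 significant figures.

The Marane ice shelf is floating and already displaces its own weight of water, so its melt adds essentially nothing to sea level.
Tesos: 9630 Gt = 9.630×10^15 kg; dividing by ρ_w = 1000 kg m⁻³ gives 9.630×10^12 m³ of water.
Brenund: 4.75×10^11 m³ × (902/1000) = 4.284×10^11 m³ of water.
Total added water ≈ 1.006×10^13 m³ over 3.66×10^14 m² → Δh = 0.0275 m.

≈ 0.0275 m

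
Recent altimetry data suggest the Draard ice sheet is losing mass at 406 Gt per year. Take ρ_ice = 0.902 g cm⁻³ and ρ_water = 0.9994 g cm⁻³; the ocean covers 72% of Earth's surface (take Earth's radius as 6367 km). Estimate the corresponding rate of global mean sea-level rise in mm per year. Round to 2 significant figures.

≈ 1.1 mm/yr

ρ_w = 0.9994 g cm⁻³ = 999.4 kg m⁻³. Annual water volume added = 406 Gt / ρ_w = 4.060×10^14 kg / 999.4 kg m⁻³ = 4.062×10^11 m³.
Δh per year = 4.062×10^11 / 3.67×10^14 = 1.11×10^-3 m = 1.1 mm.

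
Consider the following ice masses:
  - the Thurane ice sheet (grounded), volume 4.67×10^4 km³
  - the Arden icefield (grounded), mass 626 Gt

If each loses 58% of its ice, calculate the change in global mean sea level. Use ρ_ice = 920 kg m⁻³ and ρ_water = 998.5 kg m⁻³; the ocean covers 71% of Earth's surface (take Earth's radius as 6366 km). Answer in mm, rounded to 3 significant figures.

≈ 70.0 mm

Thurane: 0.58 × 4.67×10^4 km³ × (920/998.5) = 2.496×10^4 km³ of water.
Arden: 0.58 × 626 Gt = 3.631×10^14 kg; dividing by ρ_w = 998.5 kg m⁻³ gives 3.636×10^11 m³ of water.
Total added water ≈ 2.532×10^13 m³ over 3.62×10^14 m² → Δh = 0.0700 m = 70.0 mm.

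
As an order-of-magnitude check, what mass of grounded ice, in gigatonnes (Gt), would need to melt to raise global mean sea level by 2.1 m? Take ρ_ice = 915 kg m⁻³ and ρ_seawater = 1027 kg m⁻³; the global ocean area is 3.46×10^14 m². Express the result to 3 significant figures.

≈ 7.46×10^5 Gt

Required water volume = Δh × A = 2.1 m × 3.46×10^14 m² = 7.266×10^14 m³.
ρ_w = 1027 kg m⁻³, so the mass of water = 7.266×10^14 m³ × 1027 kg m⁻³ = 7.462×10^17 kg = 7.46×10^5 Gt (and the same mass of ice, by conservation).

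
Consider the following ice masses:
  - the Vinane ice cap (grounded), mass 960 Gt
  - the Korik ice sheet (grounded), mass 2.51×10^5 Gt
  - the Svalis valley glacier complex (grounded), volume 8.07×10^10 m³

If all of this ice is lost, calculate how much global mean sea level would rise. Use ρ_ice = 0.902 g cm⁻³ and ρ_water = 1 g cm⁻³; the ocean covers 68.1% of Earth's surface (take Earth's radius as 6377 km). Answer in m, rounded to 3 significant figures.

≈ 0.724 m

Vinane: 960 Gt = 9.600×10^14 kg; dividing by ρ_w = 1 g cm⁻³ = 1000 kg m⁻³ gives 9.600×10^11 m³ of water.
Korik: 2.51×10^5 Gt = 2.510×10^17 kg; dividing by ρ_w = 1000 kg m⁻³ gives 2.510×10^14 m³ of water.
Svalis: 8.07×10^10 m³ × (902/1000) = 7.279×10^10 m³ of water.
Total added water ≈ 2.520×10^14 m³ over 3.48×10^14 m² → Δh = 0.724 m.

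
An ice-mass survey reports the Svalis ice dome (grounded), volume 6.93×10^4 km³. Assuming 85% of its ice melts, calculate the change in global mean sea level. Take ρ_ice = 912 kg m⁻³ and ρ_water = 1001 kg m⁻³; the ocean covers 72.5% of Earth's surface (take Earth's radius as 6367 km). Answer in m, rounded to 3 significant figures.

Svalis: 0.85 × 6.93×10^4 km³ × (912/1001) = 5.367×10^4 km³ of water.
Spread over 3.69×10^14 m² of ocean, Δh = 5.367×10^13 / 3.69×10^14 = 0.145 m.

≈ 0.145 m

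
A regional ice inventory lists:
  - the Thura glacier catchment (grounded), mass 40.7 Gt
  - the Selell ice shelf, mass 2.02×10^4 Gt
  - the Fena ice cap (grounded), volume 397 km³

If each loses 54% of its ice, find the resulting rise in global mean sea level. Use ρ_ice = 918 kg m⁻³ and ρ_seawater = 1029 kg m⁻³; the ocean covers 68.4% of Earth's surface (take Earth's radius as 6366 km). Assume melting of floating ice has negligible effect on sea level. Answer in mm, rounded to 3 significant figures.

Thura: 0.54 × 40.7 Gt = 2.198×10^13 kg; dividing by ρ_w = 1029 kg m⁻³ gives 2.136×10^10 m³ of water.
The Selell ice shelf is floating and already displaces its own weight of water, so its melt adds essentially nothing to sea level.
Fena: 0.54 × 397 km³ × (918/1029) = 191.3 km³ of water.
Total added water ≈ 2.126×10^11 m³ over 3.48×10^14 m² → Δh = 6.10×10^-4 m = 0.610 mm.

≈ 0.610 mm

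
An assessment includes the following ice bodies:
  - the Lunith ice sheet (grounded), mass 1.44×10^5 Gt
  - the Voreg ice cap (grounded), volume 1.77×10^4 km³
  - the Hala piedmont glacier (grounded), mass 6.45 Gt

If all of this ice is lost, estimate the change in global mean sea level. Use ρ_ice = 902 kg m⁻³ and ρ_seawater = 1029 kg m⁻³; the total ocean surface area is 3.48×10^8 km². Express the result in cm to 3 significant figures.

Lunith: 1.44×10^5 Gt = 1.440×10^17 kg; dividing by ρ_w = 1029 kg m⁻³ gives 1.399×10^14 m³ of water.
Voreg: 1.77×10^4 km³ × (902/1029) = 1.552×10^4 km³ of water.
Hala: 6.45 Gt = 6.450×10^12 kg; dividing by ρ_w = 1029 kg m⁻³ gives 6.268×10^9 m³ of water.
Total added water ≈ 1.555×10^14 m³ over 3.48×10^14 m² → Δh = 0.447 m = 44.7 cm.

≈ 44.7 cm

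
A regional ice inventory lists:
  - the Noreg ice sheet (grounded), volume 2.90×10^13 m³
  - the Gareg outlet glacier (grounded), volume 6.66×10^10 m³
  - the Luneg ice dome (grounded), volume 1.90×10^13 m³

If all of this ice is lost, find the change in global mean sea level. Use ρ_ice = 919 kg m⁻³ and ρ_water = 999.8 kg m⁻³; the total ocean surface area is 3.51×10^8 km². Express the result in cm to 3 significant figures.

Noreg: 2.90×10^13 m³ × (919/999.8) = 2.666×10^13 m³ of water.
Gareg: 6.66×10^10 m³ × (919/999.8) = 6.122×10^10 m³ of water.
Luneg: 1.90×10^13 m³ × (919/999.8) = 1.746×10^13 m³ of water.
Total added water ≈ 4.418×10^13 m³ over 3.51×10^14 m² → Δh = 0.126 m = 12.6 cm.

≈ 12.6 cm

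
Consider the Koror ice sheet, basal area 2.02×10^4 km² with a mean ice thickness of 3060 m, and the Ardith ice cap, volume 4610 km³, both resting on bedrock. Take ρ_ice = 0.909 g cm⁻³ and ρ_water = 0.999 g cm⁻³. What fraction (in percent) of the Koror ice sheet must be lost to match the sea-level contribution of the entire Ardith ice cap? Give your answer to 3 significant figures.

≈ 7.46 %

Equal sea-level rise means equal mass of meltwater, i.e. equal mass of ice lost.
Ice mass of Ardith: 4.190×10^15 kg; ice mass of Koror: 5.619×10^16 kg.
Fraction required = 4.190×10^15 / 5.619×10^16 = 0.0746 → 7.46 %.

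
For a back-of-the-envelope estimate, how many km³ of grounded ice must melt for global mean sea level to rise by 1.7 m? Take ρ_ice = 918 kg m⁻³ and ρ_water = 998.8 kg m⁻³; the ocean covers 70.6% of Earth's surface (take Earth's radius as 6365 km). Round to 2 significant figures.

≈ 6.6×10^5 km³

Required water volume = Δh × A = 1.7 m × 3.59×10^14 m² = 6.110×10^14 m³ = 6.110×10^5 km³.
Ice volume = water volume × ρ_w/ρ_ice = 6.110×10^5 × 998.8/918 = 6.6×10^5 km³.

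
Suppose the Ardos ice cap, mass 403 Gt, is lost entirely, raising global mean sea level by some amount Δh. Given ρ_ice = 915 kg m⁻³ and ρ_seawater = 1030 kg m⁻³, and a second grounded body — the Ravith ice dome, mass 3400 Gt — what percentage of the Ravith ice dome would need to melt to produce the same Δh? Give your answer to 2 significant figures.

≈ 12 %

Equal sea-level rise means equal mass of meltwater, i.e. equal mass of ice lost.
Ice mass of Ardos: 4.030×10^14 kg; ice mass of Ravith: 3.400×10^15 kg.
Fraction required = 4.030×10^14 / 3.400×10^15 = 0.119 → 12 %.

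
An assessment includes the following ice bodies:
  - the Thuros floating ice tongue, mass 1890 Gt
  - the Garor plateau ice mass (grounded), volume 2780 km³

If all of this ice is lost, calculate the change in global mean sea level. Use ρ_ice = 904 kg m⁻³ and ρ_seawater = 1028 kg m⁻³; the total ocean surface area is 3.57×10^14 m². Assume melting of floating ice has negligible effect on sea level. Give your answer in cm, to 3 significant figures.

≈ 0.685 cm

The Thuros floating ice tongue is floating and already displaces its own weight of water, so its melt adds essentially nothing to sea level.
Garor: 2780 km³ × (904/1028) = 2445 km³ of water.
Total added water ≈ 2.445×10^12 m³ over 3.57×10^14 m² → Δh = 6.85×10^-3 m = 0.685 cm.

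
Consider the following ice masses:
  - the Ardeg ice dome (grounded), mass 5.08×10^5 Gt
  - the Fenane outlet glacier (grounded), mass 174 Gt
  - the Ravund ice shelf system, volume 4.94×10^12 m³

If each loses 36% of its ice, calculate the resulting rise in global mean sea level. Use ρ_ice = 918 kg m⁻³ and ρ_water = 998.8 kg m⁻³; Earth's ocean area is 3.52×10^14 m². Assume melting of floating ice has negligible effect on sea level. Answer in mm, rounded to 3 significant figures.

≈ 520 mm

Ardeg: 0.36 × 5.08×10^5 Gt = 1.829×10^17 kg; dividing by ρ_w = 998.8 kg m⁻³ gives 1.831×10^14 m³ of water.
Fenane: 0.36 × 174 Gt = 6.264×10^13 kg; dividing by ρ_w = 998.8 kg m⁻³ gives 6.272×10^10 m³ of water.
The Ravund ice shelf system is floating and already displaces its own weight of water, so its melt adds essentially nothing to sea level.
Total added water ≈ 1.832×10^14 m³ over 3.52×10^14 m² → Δh = 0.520 m = 520 mm.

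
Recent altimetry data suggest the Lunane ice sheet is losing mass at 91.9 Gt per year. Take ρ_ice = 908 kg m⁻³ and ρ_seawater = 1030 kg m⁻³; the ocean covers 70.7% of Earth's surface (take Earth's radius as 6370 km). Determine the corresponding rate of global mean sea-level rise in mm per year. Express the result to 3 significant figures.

ρ_w = 1030 kg m⁻³. Annual water volume added = 91.9 Gt / ρ_w = 9.190×10^13 kg / 1030 kg m⁻³ = 8.922×10^10 m³.
Δh per year = 8.922×10^10 / 3.61×10^14 = 2.47×10^-4 m = 0.247 mm.

≈ 0.247 mm/yr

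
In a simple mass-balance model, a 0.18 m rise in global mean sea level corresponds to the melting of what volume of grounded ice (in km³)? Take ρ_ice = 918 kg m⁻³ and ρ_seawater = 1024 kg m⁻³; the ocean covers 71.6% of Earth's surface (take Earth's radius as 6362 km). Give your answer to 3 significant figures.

≈ 7.31×10^4 km³

Required water volume = Δh × A = 0.18 m × 3.64×10^14 m² = 6.555×10^13 m³ = 6.555×10^4 km³.
Ice volume = water volume × ρ_w/ρ_ice = 6.555×10^4 × 1024/918 = 7.31×10^4 km³.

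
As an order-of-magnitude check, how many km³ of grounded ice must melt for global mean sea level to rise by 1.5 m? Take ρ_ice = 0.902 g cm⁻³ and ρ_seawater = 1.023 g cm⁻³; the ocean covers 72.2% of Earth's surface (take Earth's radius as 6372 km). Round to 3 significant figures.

≈ 6.27×10^5 km³

Required water volume = Δh × A = 1.5 m × 3.68×10^14 m² = 5.526×10^14 m³ = 5.526×10^5 km³.
Ice volume = water volume × ρ_w/ρ_ice = 5.526×10^5 × 1023/902 = 6.27×10^5 km³.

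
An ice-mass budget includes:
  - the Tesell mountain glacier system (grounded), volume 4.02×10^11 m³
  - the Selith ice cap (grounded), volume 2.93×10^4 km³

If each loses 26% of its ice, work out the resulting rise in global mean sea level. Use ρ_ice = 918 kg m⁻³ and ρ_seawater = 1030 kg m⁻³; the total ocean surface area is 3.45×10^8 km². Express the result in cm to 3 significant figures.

≈ 2.00 cm

Tesell: 0.26 × 4.02×10^11 m³ × (918/1030) = 9.315×10^10 m³ of water.
Selith: 0.26 × 2.93×10^4 km³ × (918/1030) = 6790 km³ of water.
Total added water ≈ 6.883×10^12 m³ over 3.45×10^14 m² → Δh = 0.0200 m = 2.00 cm.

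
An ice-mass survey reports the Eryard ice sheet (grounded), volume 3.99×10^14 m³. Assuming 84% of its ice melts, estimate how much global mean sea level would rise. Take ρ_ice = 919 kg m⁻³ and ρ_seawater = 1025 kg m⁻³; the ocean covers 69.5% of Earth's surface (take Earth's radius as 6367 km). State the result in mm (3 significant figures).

≈ 849 mm

Eryard: 0.84 × 3.99×10^14 m³ × (919/1025) = 3.005×10^14 m³ of water.
Spread over 3.54×10^14 m² of ocean, Δh = 3.005×10^14 / 3.54×10^14 = 0.849 m = 849 mm.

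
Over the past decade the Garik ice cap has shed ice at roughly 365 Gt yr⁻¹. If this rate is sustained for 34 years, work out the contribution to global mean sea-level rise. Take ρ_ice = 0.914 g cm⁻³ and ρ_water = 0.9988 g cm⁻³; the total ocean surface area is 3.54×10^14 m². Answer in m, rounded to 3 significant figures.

Total mass lost = 365 Gt/yr × 34 yr = 1.241×10^4 Gt = 1.241×10^16 kg.
ρ_w = 0.9988 g cm⁻³ = 998.8 kg m⁻³, so water volume = 1.241×10^16 / 998.8 = 1.242×10^13 m³.
Δh = 1.242×10^13 / 3.54×10^14 = 0.0351 m.

≈ 0.0351 m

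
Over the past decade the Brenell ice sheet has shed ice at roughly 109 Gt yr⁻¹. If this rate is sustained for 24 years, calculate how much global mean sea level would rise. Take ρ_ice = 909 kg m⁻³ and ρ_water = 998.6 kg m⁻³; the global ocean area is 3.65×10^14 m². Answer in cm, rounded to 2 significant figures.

≈ 0.72 cm

Total mass lost = 109 Gt/yr × 24 yr = 2616 Gt = 2.616×10^15 kg.
ρ_w = 998.6 kg m⁻³, so water volume = 2.616×10^15 / 998.6 = 2.620×10^12 m³.
Δh = 2.620×10^12 / 3.65×10^14 = 7.18×10^-3 m = 0.72 cm.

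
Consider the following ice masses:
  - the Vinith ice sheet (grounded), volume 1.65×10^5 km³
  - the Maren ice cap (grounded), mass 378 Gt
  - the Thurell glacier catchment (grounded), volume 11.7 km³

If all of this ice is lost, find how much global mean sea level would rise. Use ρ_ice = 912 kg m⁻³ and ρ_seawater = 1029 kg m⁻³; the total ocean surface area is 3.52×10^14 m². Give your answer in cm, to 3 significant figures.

≈ 41.7 cm

Vinith: 1.65×10^5 km³ × (912/1029) = 1.462×10^5 km³ of water.
Maren: 378 Gt = 3.780×10^14 kg; dividing by ρ_w = 1029 kg m⁻³ gives 3.673×10^11 m³ of water.
Thurell: 11.7 km³ × (912/1029) = 10.37 km³ of water.
Total added water ≈ 1.466×10^14 m³ over 3.52×10^14 m² → Δh = 0.417 m = 41.7 cm.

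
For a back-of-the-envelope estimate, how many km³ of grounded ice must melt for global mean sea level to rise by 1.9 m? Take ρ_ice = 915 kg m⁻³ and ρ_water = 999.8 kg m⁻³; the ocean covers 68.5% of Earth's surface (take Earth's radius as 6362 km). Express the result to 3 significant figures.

Required water volume = Δh × A = 1.9 m × 3.48×10^14 m² = 6.620×10^14 m³ = 6.620×10^5 km³.
Ice volume = water volume × ρ_w/ρ_ice = 6.620×10^5 × 999.8/915 = 7.23×10^5 km³.

≈ 7.23×10^5 km³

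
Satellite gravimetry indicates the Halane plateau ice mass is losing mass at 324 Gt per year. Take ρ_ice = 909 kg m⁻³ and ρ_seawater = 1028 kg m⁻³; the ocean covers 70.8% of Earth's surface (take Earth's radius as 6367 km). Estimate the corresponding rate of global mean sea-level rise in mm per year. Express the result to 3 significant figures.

≈ 0.874 mm/yr

ρ_w = 1028 kg m⁻³. Annual water volume added = 324 Gt / ρ_w = 3.240×10^14 kg / 1028 kg m⁻³ = 3.152×10^11 m³.
Δh per year = 3.152×10^11 / 3.61×10^14 = 8.74×10^-4 m = 0.874 mm.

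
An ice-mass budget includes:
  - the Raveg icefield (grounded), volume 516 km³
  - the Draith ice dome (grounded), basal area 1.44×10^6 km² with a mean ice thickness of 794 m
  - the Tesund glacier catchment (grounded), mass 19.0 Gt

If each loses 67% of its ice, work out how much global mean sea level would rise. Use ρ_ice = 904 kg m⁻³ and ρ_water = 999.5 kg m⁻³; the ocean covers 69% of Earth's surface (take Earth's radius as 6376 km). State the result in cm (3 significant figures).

≈ 197 cm

Raveg: 0.67 × 516 km³ × (904/999.5) = 312.7 km³ of water.
Draith: ice volume = 1.44×10^6 km² × 794 m = 1.143×10^6 km³; 0.67 × 1.143×10^6 × (904/999.5) = 6.929×10^5 km³ of water.
Tesund: 0.67 × 19.0 Gt = 1.273×10^13 kg; dividing by ρ_w = 999.5 kg m⁻³ gives 1.274×10^10 m³ of water.
Total added water ≈ 6.932×10^14 m³ over 3.52×10^14 m² → Δh = 1.97 m = 197 cm.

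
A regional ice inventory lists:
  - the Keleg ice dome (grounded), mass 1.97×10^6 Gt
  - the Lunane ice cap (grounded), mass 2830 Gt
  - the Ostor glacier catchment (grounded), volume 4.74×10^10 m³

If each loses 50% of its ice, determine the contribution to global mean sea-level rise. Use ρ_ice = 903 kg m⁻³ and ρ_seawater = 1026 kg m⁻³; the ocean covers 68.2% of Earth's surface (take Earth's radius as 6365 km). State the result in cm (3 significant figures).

≈ 277 cm

Keleg: 0.5 × 1.97×10^6 Gt = 9.850×10^17 kg; dividing by ρ_w = 1026 kg m⁻³ gives 9.600×10^14 m³ of water.
Lunane: 0.5 × 2830 Gt = 1.415×10^15 kg; dividing by ρ_w = 1026 kg m⁻³ gives 1.379×10^12 m³ of water.
Ostor: 0.5 × 4.74×10^10 m³ × (903/1026) = 2.086×10^10 m³ of water.
Total added water ≈ 9.614×10^14 m³ over 3.47×10^14 m² → Δh = 2.77 m = 277 cm.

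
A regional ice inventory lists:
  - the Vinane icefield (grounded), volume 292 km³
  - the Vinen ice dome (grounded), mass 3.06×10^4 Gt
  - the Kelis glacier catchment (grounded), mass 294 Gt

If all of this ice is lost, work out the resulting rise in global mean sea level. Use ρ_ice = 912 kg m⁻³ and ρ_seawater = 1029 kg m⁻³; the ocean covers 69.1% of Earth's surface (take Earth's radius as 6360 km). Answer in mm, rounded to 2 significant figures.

Vinane: 292 km³ × (912/1029) = 258.8 km³ of water.
Vinen: 3.06×10^4 Gt = 3.060×10^16 kg; dividing by ρ_w = 1029 kg m⁻³ gives 2.974×10^13 m³ of water.
Kelis: 294 Gt = 2.940×10^14 kg; dividing by ρ_w = 1029 kg m⁻³ gives 2.857×10^11 m³ of water.
Total added water ≈ 3.028×10^13 m³ over 3.51×10^14 m² → Δh = 0.0862 m = 86 mm.

≈ 86 mm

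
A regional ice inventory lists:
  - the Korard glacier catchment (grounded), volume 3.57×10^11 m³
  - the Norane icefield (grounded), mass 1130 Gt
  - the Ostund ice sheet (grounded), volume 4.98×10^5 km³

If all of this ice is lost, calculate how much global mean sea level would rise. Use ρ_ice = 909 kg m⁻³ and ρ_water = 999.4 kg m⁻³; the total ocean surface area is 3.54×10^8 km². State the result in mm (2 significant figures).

Korard: 3.57×10^11 m³ × (909/999.4) = 3.247×10^11 m³ of water.
Norane: 1130 Gt = 1.130×10^15 kg; dividing by ρ_w = 999.4 kg m⁻³ gives 1.131×10^12 m³ of water.
Ostund: 4.98×10^5 km³ × (909/999.4) = 4.530×10^5 km³ of water.
Total added water ≈ 4.544×10^14 m³ over 3.54×10^14 m² → Δh = 1.28 m = 1300 mm.

≈ 1300 mm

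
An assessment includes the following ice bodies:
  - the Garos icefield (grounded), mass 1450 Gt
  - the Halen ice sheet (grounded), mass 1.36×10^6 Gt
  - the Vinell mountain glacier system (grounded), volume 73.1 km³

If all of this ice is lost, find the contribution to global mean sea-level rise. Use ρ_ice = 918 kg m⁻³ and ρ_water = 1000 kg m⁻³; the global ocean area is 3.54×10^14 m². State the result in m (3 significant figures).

Garos: 1450 Gt = 1.450×10^15 kg; dividing by ρ_w = 1000 kg m⁻³ gives 1.450×10^12 m³ of water.
Halen: 1.36×10^6 Gt = 1.360×10^18 kg; dividing by ρ_w = 1000 kg m⁻³ gives 1.360×10^15 m³ of water.
Vinell: 73.1 km³ × (918/1000) = 67.11 km³ of water.
Total added water ≈ 1.362×10^15 m³ over 3.54×10^14 m² → Δh = 3.85 m.

≈ 3.85 m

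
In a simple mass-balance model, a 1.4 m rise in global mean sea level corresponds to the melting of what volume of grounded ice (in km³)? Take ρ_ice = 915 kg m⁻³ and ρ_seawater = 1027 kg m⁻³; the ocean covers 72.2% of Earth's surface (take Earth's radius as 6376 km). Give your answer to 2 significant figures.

≈ 5.8×10^5 km³

Required water volume = Δh × A = 1.4 m × 3.69×10^14 m² = 5.164×10^14 m³ = 5.164×10^5 km³.
Ice volume = water volume × ρ_w/ρ_ice = 5.164×10^5 × 1027/915 = 5.8×10^5 km³.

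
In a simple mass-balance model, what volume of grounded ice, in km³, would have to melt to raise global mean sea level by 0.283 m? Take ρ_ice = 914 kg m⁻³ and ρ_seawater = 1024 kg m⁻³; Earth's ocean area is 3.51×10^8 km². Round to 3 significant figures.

≈ 1.11×10^5 km³

Required water volume = Δh × A = 0.283 m × 3.51×10^14 m² = 9.933×10^13 m³ = 9.933×10^4 km³.
Ice volume = water volume × ρ_w/ρ_ice = 9.933×10^4 × 1024/914 = 1.11×10^5 km³.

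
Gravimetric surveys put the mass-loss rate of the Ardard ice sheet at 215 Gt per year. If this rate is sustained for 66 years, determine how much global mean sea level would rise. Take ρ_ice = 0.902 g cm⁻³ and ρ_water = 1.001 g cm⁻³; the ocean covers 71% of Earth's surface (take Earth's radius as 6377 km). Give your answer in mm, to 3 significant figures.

≈ 39.1 mm

Total mass lost = 215 Gt/yr × 66 yr = 1.419×10^4 Gt = 1.419×10^16 kg.
ρ_w = 1.001 g cm⁻³ = 1001 kg m⁻³, so water volume = 1.419×10^16 / 1001 = 1.418×10^13 m³.
Δh = 1.418×10^13 / 3.63×10^14 = 0.0391 m = 39.1 mm.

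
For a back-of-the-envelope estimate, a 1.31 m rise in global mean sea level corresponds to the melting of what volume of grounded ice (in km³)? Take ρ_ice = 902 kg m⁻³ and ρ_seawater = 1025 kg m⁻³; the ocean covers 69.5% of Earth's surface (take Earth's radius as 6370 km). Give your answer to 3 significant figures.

≈ 5.28×10^5 km³

Required water volume = Δh × A = 1.31 m × 3.54×10^14 m² = 4.642×10^14 m³ = 4.642×10^5 km³.
Ice volume = water volume × ρ_w/ρ_ice = 4.642×10^5 × 1025/902 = 5.28×10^5 km³.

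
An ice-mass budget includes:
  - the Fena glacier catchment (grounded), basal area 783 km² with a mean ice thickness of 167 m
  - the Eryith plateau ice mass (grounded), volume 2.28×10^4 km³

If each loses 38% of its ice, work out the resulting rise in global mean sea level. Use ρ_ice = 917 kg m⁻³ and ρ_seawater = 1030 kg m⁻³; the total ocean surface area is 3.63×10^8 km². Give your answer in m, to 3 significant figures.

≈ 0.0214 m

Fena: ice volume = 783 km² × 167 m = 130.8 km³; 0.38 × 130.8 × (917/1030) = 44.24 km³ of water.
Eryith: 0.38 × 2.28×10^4 km³ × (917/1030) = 7713 km³ of water.
Total added water ≈ 7.758×10^12 m³ over 3.63×10^14 m² → Δh = 0.0214 m.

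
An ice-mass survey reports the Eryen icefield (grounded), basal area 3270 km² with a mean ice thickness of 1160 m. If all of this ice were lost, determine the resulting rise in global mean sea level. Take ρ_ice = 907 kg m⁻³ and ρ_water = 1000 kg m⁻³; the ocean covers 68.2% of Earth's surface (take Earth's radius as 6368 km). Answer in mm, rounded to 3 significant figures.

≈ 9.90 mm

Eryen: ice volume = 3270 km² × 1160 m = 3793 km³; 3793 × (907/1000) = 3440 km³ of water.
Spread over 3.48×10^14 m² of ocean, Δh = 3.440×10^12 / 3.48×10^14 = 9.90×10^-3 m = 9.90 mm.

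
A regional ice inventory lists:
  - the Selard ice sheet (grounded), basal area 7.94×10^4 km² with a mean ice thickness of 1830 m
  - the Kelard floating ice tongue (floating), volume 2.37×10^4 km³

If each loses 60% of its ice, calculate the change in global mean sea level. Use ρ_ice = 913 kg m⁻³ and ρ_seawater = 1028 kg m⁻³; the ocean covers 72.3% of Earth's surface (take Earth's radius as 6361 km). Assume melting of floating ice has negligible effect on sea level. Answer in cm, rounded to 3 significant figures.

≈ 21.1 cm

Selard: ice volume = 7.94×10^4 km² × 1830 m = 1.453×10^5 km³; 0.6 × 1.453×10^5 × (913/1028) = 7.743×10^4 km³ of water.
The Kelard floating ice tongue is floating and already displaces its own weight of water, so its melt adds essentially nothing to sea level.
Total added water ≈ 7.743×10^13 m³ over 3.68×10^14 m² → Δh = 0.211 m = 21.1 cm.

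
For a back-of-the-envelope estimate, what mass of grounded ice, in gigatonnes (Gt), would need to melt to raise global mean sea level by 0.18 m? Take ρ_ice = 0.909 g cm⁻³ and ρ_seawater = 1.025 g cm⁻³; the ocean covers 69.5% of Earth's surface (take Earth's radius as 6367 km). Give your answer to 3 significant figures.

≈ 6.53×10^4 Gt

Required water volume = Δh × A = 0.18 m × 3.54×10^14 m² = 6.373×10^13 m³.
ρ_w = 1.025 g cm⁻³ = 1025 kg m⁻³, so the mass of water = 6.373×10^13 m³ × 1025 kg m⁻³ = 6.532×10^16 kg = 6.53×10^4 Gt (and the same mass of ice, by conservation).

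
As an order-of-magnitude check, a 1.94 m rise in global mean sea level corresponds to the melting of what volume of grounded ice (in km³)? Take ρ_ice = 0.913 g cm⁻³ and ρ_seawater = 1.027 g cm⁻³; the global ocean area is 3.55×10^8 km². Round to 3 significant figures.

≈ 7.75×10^5 km³

Required water volume = Δh × A = 1.94 m × 3.55×10^14 m² = 6.887×10^14 m³ = 6.887×10^5 km³.
Ice volume = water volume × ρ_w/ρ_ice = 6.887×10^5 × 1027/913 = 7.75×10^5 km³.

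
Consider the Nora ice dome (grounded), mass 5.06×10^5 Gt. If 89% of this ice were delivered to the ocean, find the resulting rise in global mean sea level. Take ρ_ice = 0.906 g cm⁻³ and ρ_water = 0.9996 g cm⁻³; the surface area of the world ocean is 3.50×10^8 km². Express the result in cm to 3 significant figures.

≈ 129 cm

Nora: 0.89 × 5.06×10^5 Gt = 4.503×10^17 kg; dividing by ρ_w = 0.9996 g cm⁻³ = 999.6 kg m⁻³ gives 4.505×10^14 m³ of water.
Spread over 3.50×10^14 m² of ocean, Δh = 4.505×10^14 / 3.50×10^14 = 1.29 m = 129 cm.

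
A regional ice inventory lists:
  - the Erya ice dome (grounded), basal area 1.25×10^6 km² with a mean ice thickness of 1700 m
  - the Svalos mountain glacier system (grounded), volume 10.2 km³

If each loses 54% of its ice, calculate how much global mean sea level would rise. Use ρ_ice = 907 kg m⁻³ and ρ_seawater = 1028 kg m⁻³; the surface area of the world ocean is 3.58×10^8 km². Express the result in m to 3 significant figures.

≈ 2.83 m

Erya: ice volume = 1.25×10^6 km² × 1700 m = 2.125×10^6 km³; 0.54 × 2.125×10^6 × (907/1028) = 1.012×10^6 km³ of water.
Svalos: 0.54 × 10.2 km³ × (907/1028) = 4.860 km³ of water.
Total added water ≈ 1.012×10^15 m³ over 3.58×10^14 m² → Δh = 2.83 m.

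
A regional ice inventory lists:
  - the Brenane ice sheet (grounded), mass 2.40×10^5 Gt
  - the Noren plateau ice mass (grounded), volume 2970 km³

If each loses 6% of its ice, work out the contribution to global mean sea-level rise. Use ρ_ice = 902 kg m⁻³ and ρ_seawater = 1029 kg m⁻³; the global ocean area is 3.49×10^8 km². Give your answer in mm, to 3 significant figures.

≈ 40.5 mm

Brenane: 0.06 × 2.40×10^5 Gt = 1.440×10^16 kg; dividing by ρ_w = 1029 kg m⁻³ gives 1.399×10^13 m³ of water.
Noren: 0.06 × 2970 km³ × (902/1029) = 156.2 km³ of water.
Total added water ≈ 1.415×10^13 m³ over 3.49×10^14 m² → Δh = 0.0405 m = 40.5 mm.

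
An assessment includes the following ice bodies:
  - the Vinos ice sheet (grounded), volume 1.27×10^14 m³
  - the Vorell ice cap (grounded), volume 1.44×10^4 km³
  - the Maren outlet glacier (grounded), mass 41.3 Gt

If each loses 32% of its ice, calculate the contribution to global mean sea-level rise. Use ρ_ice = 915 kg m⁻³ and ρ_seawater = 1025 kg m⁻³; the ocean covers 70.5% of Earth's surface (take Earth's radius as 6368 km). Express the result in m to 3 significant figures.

Vinos: 0.32 × 1.27×10^14 m³ × (915/1025) = 3.628×10^13 m³ of water.
Vorell: 0.32 × 1.44×10^4 km³ × (915/1025) = 4113 km³ of water.
Maren: 0.32 × 41.3 Gt = 1.322×10^13 kg; dividing by ρ_w = 1025 kg m⁻³ gives 1.289×10^10 m³ of water.
Total added water ≈ 4.041×10^13 m³ over 3.59×10^14 m² → Δh = 0.112 m.

≈ 0.112 m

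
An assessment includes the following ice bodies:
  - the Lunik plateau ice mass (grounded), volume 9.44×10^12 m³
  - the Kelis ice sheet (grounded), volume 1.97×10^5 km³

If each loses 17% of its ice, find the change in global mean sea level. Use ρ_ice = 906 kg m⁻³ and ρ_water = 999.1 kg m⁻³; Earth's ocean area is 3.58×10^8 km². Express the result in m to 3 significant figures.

≈ 0.0889 m

Lunik: 0.17 × 9.44×10^12 m³ × (906/999.1) = 1.455×10^12 m³ of water.
Kelis: 0.17 × 1.97×10^5 km³ × (906/999.1) = 3.037×10^4 km³ of water.
Total added water ≈ 3.182×10^13 m³ over 3.58×10^14 m² → Δh = 0.0889 m.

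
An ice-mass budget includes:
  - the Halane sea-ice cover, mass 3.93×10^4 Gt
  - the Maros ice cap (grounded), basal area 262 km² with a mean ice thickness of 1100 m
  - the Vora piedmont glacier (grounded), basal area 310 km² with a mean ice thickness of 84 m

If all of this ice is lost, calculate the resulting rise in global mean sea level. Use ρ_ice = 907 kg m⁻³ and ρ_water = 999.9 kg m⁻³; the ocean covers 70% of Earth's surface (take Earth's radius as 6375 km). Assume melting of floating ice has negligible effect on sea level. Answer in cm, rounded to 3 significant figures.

The Halane sea-ice cover is floating and already displaces its own weight of water, so its melt adds essentially nothing to sea level.
Maros: ice volume = 262 km² × 1100 m = 288.2 km³; 288.2 × (907/999.9) = 261.4 km³ of water.
Vora: ice volume = 310 km² × 84 m = 26.04 km³; 26.04 × (907/999.9) = 23.62 km³ of water.
Total added water ≈ 2.850×10^11 m³ over 3.57×10^14 m² → Δh = 7.97×10^-4 m = 0.0797 cm.

≈ 0.0797 cm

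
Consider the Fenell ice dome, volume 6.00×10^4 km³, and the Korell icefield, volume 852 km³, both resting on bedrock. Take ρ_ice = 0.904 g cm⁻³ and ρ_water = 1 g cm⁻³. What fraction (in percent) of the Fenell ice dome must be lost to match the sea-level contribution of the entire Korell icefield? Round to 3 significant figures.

≈ 1.42 %

Equal sea-level rise means equal mass of meltwater, i.e. equal mass of ice lost.
Ice mass of Korell: 7.702×10^14 kg; ice mass of Fenell: 5.424×10^16 kg.
Fraction required = 7.702×10^14 / 5.424×10^16 = 0.0142 → 1.42 %.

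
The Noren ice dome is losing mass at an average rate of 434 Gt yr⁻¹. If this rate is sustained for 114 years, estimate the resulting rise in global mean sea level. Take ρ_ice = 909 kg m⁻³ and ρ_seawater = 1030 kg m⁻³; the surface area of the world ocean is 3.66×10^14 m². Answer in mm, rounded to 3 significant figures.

Total mass lost = 434 Gt/yr × 114 yr = 4.948×10^4 Gt = 4.948×10^16 kg.
ρ_w = 1030 kg m⁻³, so water volume = 4.948×10^16 / 1030 = 4.803×10^13 m³.
Δh = 4.803×10^13 / 3.66×10^14 = 0.131 m = 131 mm.

≈ 131 mm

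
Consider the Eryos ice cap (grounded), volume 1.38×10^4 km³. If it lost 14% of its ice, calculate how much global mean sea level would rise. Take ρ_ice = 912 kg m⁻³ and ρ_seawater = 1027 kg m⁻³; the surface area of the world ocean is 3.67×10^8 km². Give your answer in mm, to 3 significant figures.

≈ 4.67 mm

Eryos: 0.14 × 1.38×10^4 km³ × (912/1027) = 1716 km³ of water.
Spread over 3.67×10^14 m² of ocean, Δh = 1.716×10^12 / 3.67×10^14 = 4.67×10^-3 m = 4.67 mm.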